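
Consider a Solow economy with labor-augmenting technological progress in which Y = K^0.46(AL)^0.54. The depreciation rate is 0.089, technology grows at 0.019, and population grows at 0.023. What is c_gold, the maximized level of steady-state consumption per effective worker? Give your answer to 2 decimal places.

c_gold ≈ 1.57

Capital per effective worker breaks even when investment replaces (n + g + δ)·k; here n + g + δ = 0.131.
Maximizing c = f(k) − (n+g+δ)·k gives f'(k) = n+g+δ, i.e. 0.46·k^(0.46−1) = 0.131, so k_gold = (0.46/0.131)^(1/0.54) ≈ 10.2367.
y_gold = 10.2367^0.46 ≈ 2.9152.
c_gold = y_gold − (n+g+δ)·k_gold = 2.9152 − 0.131·10.2367 ≈ 1.5742.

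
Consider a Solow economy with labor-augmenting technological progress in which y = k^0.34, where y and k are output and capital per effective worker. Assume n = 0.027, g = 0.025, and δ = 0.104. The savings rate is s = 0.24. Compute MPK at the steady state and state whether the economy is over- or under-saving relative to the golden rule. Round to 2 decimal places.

under-saving; MPK ≈ 0.22

n + g + δ = 0.027 + 0.025 + 0.104 = 0.156.
Steady-state k*: s·k^0.34 = 0.156·k gives k* = (0.24/0.156)^(1/0.66) ≈ 1.9207.
MPK = 0.34·1.9207^(-0.66) ≈ 0.2210.
MPK > n+g+δ = 0.156, so the economy is dynamically efficient (under-saving).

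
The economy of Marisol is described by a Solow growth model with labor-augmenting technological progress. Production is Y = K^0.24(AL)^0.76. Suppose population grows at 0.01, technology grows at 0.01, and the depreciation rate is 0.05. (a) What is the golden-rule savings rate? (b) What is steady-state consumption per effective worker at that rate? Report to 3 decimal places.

(a) s_gold = 0.240; (b) c_gold ≈ 1.121

The effective depreciation rate is n + g + δ = 0.01 + 0.01 + 0.05 = 0.07.
For Cobb-Douglas, s_gold equals capital's share: s_gold = 0.24.
Maximizing c = f(k) − (n+g+δ)·k gives f'(k) = n+g+δ, i.e. 0.24·k^(0.24−1) = 0.07, so k_gold = (0.24/0.07)^(1/0.76) ≈ 5.0594.
y_gold = 5.0594^0.24 ≈ 1.4756; c_gold = (1−0.24)·y_gold ≈ 1.1215.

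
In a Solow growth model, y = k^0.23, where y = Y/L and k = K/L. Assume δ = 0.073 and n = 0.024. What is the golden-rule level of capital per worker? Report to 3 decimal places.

Capital per worker breaks even when investment replaces (n + δ)·k; here n + δ = 0.097.
Golden rule sets MPK = n+δ: 0.23·k^(0.23−1) = 0.097, so k_gold = (0.23/0.097)^(1/0.77) ≈ 3.0687.

k_gold ≈ 3.069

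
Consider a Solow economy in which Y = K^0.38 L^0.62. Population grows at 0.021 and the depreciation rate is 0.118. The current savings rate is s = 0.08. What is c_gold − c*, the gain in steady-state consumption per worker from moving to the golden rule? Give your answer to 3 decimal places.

Δc ≈ 0.493

n + δ = 0.021 + 0.118 = 0.139.
Current steady state (s = 0.08): k* = (0.08/0.139)^(1/0.62) ≈ 0.4102, y* = 0.4102^0.38 ≈ 0.7128, c* = (1−0.08)·0.7128 ≈ 0.6557.
Golden rule sets MPK = n+δ: 0.38·k^(0.38−1) = 0.139, so k_gold = (0.38/0.139)^(1/0.62) ≈ 5.0637.
y_gold = 5.0637^0.38 ≈ 1.8522, c_gold = y_gold − 0.139·k_gold ≈ 1.1484.
Gain: Δc = 1.1484 − 0.6557 ≈ 0.4926.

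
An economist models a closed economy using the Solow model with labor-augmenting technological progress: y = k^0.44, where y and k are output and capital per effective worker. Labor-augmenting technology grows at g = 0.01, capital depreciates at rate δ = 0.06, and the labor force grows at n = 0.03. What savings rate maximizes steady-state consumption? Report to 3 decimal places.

s_gold = 0.440

The effective depreciation rate is n + g + δ = 0.03 + 0.01 + 0.06 = 0.1.
At the golden rule MPK = n+g+δ, and in any Cobb-Douglas steady state s = (n+g+δ)·k/y = MPK·k/y = capital's share 0.44.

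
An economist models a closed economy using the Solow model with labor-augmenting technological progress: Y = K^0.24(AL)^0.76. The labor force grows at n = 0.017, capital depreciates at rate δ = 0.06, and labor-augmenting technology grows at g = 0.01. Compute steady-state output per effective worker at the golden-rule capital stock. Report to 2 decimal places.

y_gold ≈ 1.38

Break-even investment rate: n + g + δ = 0.017 + 0.01 + 0.06 = 0.087.
Golden rule sets MPK = n+g+δ: 0.24·k^(0.24−1) = 0.087, so k_gold = (0.24/0.087)^(1/0.76) ≈ 3.8007.
Output: y_gold = k_gold^0.24 = 3.8007^0.24 ≈ 1.3777.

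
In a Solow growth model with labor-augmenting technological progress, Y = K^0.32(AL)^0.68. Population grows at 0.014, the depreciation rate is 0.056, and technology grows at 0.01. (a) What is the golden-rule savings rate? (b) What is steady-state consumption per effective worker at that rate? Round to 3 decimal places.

The effective depreciation rate is n + g + δ = 0.014 + 0.01 + 0.056 = 0.08.
For Cobb-Douglas, s_gold equals capital's share: s_gold = 0.32.
Golden rule sets MPK = n+g+δ: 0.32·k^(0.32−1) = 0.08, so k_gold = (0.32/0.08)^(1/0.68) ≈ 7.6804.
y_gold = 7.6804^0.32 ≈ 1.9201; c_gold = (1−0.32)·y_gold ≈ 1.3057.

(a) s_gold = 0.320; (b) c_gold ≈ 1.306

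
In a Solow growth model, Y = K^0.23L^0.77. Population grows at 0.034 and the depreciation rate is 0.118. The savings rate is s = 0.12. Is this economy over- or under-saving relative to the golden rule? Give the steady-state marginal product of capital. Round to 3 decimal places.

n + δ = 0.034 + 0.118 = 0.152.
Steady-state k*: s·k^0.23 = 0.152·k gives k* = (0.12/0.152)^(1/0.77) ≈ 0.7357.
MPK = 0.23·0.7357^(-0.77) ≈ 0.2913.
MPK > n+δ = 0.152, so the economy is dynamically efficient (under-saving).

under-saving; MPK ≈ 0.291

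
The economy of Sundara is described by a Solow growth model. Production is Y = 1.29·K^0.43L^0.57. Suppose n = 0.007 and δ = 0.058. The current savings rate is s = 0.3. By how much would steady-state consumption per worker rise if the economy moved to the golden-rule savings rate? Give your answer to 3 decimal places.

Δc ≈ 0.237

Break-even investment rate: n + δ = 0.007 + 0.058 = 0.065.
Current steady state (s = 0.3): k* = (0.3·1.29/0.065)^(1/0.57) ≈ 22.8715, y* = 1.29·22.8715^0.43 ≈ 4.9555, c* = (1−0.3)·4.9555 ≈ 3.4688.
Maximizing c = f(k) − (n+δ)·k gives f'(k) = n+δ, i.e. 0.43·1.29·k^(0.43−1) = 0.065, so k_gold = (0.43·1.29/0.065)^(1/0.57) ≈ 43.0118.
y_gold = 1.29·43.0118^0.43 ≈ 6.5018, c_gold = y_gold − 0.065·k_gold ≈ 3.7060.
Gain: Δc = 3.7060 − 3.4688 ≈ 0.2372.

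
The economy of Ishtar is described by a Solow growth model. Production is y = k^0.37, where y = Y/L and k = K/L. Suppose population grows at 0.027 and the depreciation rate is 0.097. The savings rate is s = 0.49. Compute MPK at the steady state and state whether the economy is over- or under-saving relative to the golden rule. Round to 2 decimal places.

Capital per worker breaks even when investment replaces (n + δ)·k; here n + δ = 0.124.
Steady-state k*: s·k^0.37 = 0.124·k gives k* = (0.49/0.124)^(1/0.63) ≈ 8.8565.
MPK = 0.37·8.8565^(-0.63) ≈ 0.0936.
MPK < n+δ = 0.124, so the economy is dynamically inefficient (over-saving).

over-saving; MPK ≈ 0.09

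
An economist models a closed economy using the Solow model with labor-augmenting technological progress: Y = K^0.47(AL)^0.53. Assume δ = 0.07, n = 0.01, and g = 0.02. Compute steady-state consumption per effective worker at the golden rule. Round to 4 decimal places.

Break-even investment rate: n + g + δ = 0.01 + 0.02 + 0.07 = 0.1.
At the golden rule the marginal product of capital equals n+g+δ: 0.47·k^(0.47−1) = 0.1. Solving, k_gold = (0.47/0.1)^(1/0.53) ≈ 18.5400.
y_gold = 18.5400^0.47 ≈ 3.9447.
c_gold = y_gold − (n+g+δ)·k_gold = 3.9447 − 0.1·18.5400 ≈ 2.0907.

c_gold ≈ 2.0907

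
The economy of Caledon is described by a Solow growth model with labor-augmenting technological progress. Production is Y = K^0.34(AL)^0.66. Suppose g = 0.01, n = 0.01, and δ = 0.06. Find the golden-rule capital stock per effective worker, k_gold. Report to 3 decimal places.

n + g + δ = 0.01 + 0.01 + 0.06 = 0.08.
Maximizing c = f(k) − (n+g+δ)·k gives f'(k) = n+g+δ, i.e. 0.34·k^(0.34−1) = 0.08, so k_gold = (0.34/0.08)^(1/0.66) ≈ 8.9558.

k_gold ≈ 8.956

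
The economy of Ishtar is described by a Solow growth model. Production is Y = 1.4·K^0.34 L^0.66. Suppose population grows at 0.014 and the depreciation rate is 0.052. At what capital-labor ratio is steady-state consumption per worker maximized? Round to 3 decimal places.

Capital per worker breaks even when investment replaces (n + δ)·k; here n + δ = 0.066.
Golden rule sets MPK = n+δ: 0.34·1.4·k^(0.34−1) = 0.066, so k_gold = (0.34·1.4/0.066)^(1/0.66) ≈ 19.9570.

k_gold ≈ 19.957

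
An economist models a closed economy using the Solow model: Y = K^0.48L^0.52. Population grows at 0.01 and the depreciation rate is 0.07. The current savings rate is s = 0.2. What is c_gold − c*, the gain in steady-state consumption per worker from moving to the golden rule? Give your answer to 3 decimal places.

Δc ≈ 0.854

Capital per worker breaks even when investment replaces (n + δ)·k; here n + δ = 0.08.
Current steady state (s = 0.2): k* = (0.2/0.08)^(1/0.52) ≈ 5.8246, y* = 5.8246^0.48 ≈ 2.3299, c* = (1−0.2)·2.3299 ≈ 1.8639.
At the golden rule the marginal product of capital equals n+δ: 0.48·k^(0.48−1) = 0.08. Solving, k_gold = (0.48/0.08)^(1/0.52) ≈ 31.3650.
y_gold = 31.3650^0.48 ≈ 5.2275, c_gold = y_gold − 0.08·k_gold ≈ 2.7183.
Gain: Δc = 2.7183 − 1.8639 ≈ 0.8544.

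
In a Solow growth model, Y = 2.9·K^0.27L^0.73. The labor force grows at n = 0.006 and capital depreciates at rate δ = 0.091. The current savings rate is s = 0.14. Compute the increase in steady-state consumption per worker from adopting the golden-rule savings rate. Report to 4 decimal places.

Capital per worker breaks even when investment replaces (n + δ)·k; here n + δ = 0.097.
Current steady state (s = 0.14): k* = (0.14·2.9/0.097)^(1/0.73) ≈ 7.1075, y* = 2.9·7.1075^0.27 ≈ 4.9245, c* = (1−0.14)·4.9245 ≈ 4.2351.
Golden rule sets MPK = n+δ: 0.27·2.9·k^(0.27−1) = 0.097, so k_gold = (0.27·2.9/0.097)^(1/0.73) ≈ 17.4764.
y_gold = 2.9·17.4764^0.27 ≈ 6.2786, c_gold = y_gold − 0.097·k_gold ≈ 4.5833.
Gain: Δc = 4.5833 − 4.2351 ≈ 0.3483.

Δc ≈ 0.3483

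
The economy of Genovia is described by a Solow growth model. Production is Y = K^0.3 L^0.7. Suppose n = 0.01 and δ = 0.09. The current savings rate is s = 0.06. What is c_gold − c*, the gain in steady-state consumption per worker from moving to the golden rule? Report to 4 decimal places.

Δc ≈ 0.3658

Capital per worker breaks even when investment replaces (n + δ)·k; here n + δ = 0.1.
Current steady state (s = 0.06): k* = (0.06/0.1)^(1/0.7) ≈ 0.4820, y* = 0.4820^0.3 ≈ 0.8034, c* = (1−0.06)·0.8034 ≈ 0.7552.
Maximizing c = f(k) − (n+δ)·k gives f'(k) = n+δ, i.e. 0.3·k^(0.3−1) = 0.1, so k_gold = (0.3/0.1)^(1/0.7) ≈ 4.8040.
y_gold = 4.8040^0.3 ≈ 1.6013, c_gold = y_gold − 0.1·k_gold ≈ 1.1209.
Gain: Δc = 1.1209 − 0.7552 ≈ 0.3658.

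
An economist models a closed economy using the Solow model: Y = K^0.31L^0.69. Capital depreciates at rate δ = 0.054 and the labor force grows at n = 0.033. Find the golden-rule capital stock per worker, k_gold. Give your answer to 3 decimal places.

k_gold ≈ 6.306

Break-even investment rate: n + δ = 0.033 + 0.054 = 0.087.
At the golden rule the marginal product of capital equals n+δ: 0.31·k^(0.31−1) = 0.087. Solving, k_gold = (0.31/0.087)^(1/0.69) ≈ 6.3063.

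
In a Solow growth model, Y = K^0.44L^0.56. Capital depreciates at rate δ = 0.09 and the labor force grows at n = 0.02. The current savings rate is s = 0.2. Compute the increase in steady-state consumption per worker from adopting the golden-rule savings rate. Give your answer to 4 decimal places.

n + δ = 0.02 + 0.09 = 0.11.
Current steady state (s = 0.2): k* = (0.2/0.11)^(1/0.56) ≈ 2.9083, y* = 2.9083^0.44 ≈ 1.5996, c* = (1−0.2)·1.5996 ≈ 1.2796.
Golden rule sets MPK = n+δ: 0.44·k^(0.44−1) = 0.11, so k_gold = (0.44/0.11)^(1/0.56) ≈ 11.8880.
y_gold = 11.8880^0.44 ≈ 2.9720, c_gold = y_gold − 0.11·k_gold ≈ 1.6643.
Gain: Δc = 1.6643 − 1.2796 ≈ 0.3847.

Δc ≈ 0.3847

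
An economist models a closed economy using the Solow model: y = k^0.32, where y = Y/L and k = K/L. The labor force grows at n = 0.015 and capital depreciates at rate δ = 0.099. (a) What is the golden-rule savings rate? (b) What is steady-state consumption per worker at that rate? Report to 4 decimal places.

(a) s_gold = 0.3200; (b) c_gold ≈ 1.1052

Capital per worker breaks even when investment replaces (n + δ)·k; here n + δ = 0.114.
For Cobb-Douglas, s_gold equals capital's share: s_gold = 0.32.
Setting f'(k) = n+δ gives 0.32·k^(0.32−1) = 0.114, hence k_gold = (0.32/0.114)^(1/0.68) ≈ 4.5623.
y_gold = 4.5623^0.32 ≈ 1.6253; c_gold = (1−0.32)·y_gold ≈ 1.1052.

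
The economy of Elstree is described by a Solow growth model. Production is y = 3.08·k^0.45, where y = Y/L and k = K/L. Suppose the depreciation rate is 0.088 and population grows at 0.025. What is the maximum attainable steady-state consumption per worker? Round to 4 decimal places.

c_gold ≈ 13.1721

Capital per worker breaks even when investment replaces (n + δ)·k; here n + δ = 0.113.
Maximizing c = f(k) − (n+δ)·k gives f'(k) = n+δ, i.e. 0.45·3.08·k^(0.45−1) = 0.113, so k_gold = (0.45·3.08/0.113)^(1/0.55) ≈ 95.3733.
y_gold = 3.08·95.3733^0.45 ≈ 23.9493.
c_gold = y_gold − (n+δ)·k_gold = 23.9493 − 0.113·95.3733 ≈ 13.1721.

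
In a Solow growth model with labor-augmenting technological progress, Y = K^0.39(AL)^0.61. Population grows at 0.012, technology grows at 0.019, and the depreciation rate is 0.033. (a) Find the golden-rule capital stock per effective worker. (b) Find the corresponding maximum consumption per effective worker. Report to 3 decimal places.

(a) k_gold ≈ 19.351; (b) c_gold ≈ 1.937

Break-even investment rate: n + g + δ = 0.012 + 0.019 + 0.033 = 0.064.
At the golden rule the marginal product of capital equals n+g+δ: 0.39·k^(0.39−1) = 0.064. Solving, k_gold = (0.39/0.064)^(1/0.61) ≈ 19.3507.
y_gold = 19.3507^0.39 ≈ 3.1755; c_gold = y_gold − 0.064·k_gold ≈ 1.9371.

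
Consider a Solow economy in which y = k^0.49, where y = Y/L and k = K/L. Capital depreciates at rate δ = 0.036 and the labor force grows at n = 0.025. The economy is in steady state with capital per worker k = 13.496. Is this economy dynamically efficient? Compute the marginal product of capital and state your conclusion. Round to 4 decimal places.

The effective depreciation rate is n + δ = 0.025 + 0.036 = 0.061.
MPK = 0.49·k^(0.49−1) = 0.49·13.496^(-0.51) ≈ 0.1300.
MPK > 0.061, so the economy is dynamically efficient (under-saving).

dynamically efficient; MPK ≈ 0.1300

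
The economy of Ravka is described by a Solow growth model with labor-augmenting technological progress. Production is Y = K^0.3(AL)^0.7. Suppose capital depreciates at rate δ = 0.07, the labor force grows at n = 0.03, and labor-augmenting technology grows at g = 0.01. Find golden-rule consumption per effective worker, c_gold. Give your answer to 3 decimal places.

Break-even investment rate: n + g + δ = 0.03 + 0.01 + 0.07 = 0.11.
Golden rule sets MPK = n+g+δ: 0.3·k^(0.3−1) = 0.11, so k_gold = (0.3/0.11)^(1/0.7) ≈ 4.1925.
y_gold = 4.1925^0.3 ≈ 1.5372.
c_gold = y_gold − (n+g+δ)·k_gold = 1.5372 − 0.11·4.1925 ≈ 1.0761.

c_gold ≈ 1.076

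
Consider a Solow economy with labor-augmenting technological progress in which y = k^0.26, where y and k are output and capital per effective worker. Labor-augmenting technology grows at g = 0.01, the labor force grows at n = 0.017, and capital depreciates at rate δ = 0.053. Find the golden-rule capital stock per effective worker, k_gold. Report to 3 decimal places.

k_gold ≈ 4.917

Capital per effective worker breaks even when investment replaces (n + g + δ)·k; here n + g + δ = 0.08.
Golden rule sets MPK = n+g+δ: 0.26·k^(0.26−1) = 0.08, so k_gold = (0.26/0.08)^(1/0.74) ≈ 4.9174.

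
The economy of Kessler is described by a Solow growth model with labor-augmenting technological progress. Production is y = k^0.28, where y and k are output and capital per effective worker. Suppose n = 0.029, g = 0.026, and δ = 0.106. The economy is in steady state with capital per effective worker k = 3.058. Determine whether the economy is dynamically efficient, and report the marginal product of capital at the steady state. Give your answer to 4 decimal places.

dynamically inefficient; MPK ≈ 0.1252

n + g + δ = 0.029 + 0.026 + 0.106 = 0.161.
MPK = 0.28·k^(0.28−1) = 0.28·3.058^(-0.72) ≈ 0.1252.
MPK < 0.161, so the economy is dynamically inefficient (over-saving).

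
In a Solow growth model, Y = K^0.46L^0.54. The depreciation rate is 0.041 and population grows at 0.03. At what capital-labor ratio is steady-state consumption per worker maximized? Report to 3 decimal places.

k_gold ≈ 31.826

Break-even investment rate: n + δ = 0.03 + 0.041 = 0.071.
Setting f'(k) = n+δ gives 0.46·k^(0.46−1) = 0.071, hence k_gold = (0.46/0.071)^(1/0.54) ≈ 31.8256.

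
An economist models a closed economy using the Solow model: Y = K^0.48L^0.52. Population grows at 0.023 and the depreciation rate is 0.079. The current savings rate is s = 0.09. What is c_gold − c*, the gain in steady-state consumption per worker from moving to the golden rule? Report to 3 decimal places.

Δc ≈ 1.362

Break-even investment rate: n + δ = 0.023 + 0.079 = 0.102.
Current steady state (s = 0.09): k* = (0.09/0.102)^(1/0.52) ≈ 0.7861, y* = 0.7861^0.48 ≈ 0.8909, c* = (1−0.09)·0.8909 ≈ 0.8107.
Golden rule sets MPK = n+δ: 0.48·k^(0.48−1) = 0.102, so k_gold = (0.48/0.102)^(1/0.52) ≈ 19.6581.
y_gold = 19.6581^0.48 ≈ 4.1773, c_gold = y_gold − 0.102·k_gold ≈ 2.1722.
Gain: Δc = 2.1722 − 0.8107 ≈ 1.3615.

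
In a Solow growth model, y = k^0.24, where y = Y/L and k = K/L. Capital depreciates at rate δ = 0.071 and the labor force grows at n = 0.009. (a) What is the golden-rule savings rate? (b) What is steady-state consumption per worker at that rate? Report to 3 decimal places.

(a) s_gold = 0.240; (b) c_gold ≈ 1.075

The effective depreciation rate is n + δ = 0.009 + 0.071 = 0.08.
For Cobb-Douglas, s_gold equals capital's share: s_gold = 0.24.
Setting f'(k) = n+δ gives 0.24·k^(0.24−1) = 0.08, hence k_gold = (0.24/0.08)^(1/0.76) ≈ 4.2442.
y_gold = 4.2442^0.24 ≈ 1.4147; c_gold = (1−0.24)·y_gold ≈ 1.0752.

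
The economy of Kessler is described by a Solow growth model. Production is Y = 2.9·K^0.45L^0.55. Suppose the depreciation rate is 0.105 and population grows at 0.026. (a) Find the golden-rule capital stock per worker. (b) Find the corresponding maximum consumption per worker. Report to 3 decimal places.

Capital per worker breaks even when investment replaces (n + δ)·k; here n + δ = 0.131.
At the golden rule the marginal product of capital equals n+δ: 0.45·2.9·k^(0.45−1) = 0.131. Solving, k_gold = (0.45·2.9/0.131)^(1/0.55) ≈ 65.3375.
y_gold = 2.9·65.3375^0.45 ≈ 19.0205; c_gold = y_gold − 0.131·k_gold ≈ 10.4613.

(a) k_gold ≈ 65.337; (b) c_gold ≈ 10.461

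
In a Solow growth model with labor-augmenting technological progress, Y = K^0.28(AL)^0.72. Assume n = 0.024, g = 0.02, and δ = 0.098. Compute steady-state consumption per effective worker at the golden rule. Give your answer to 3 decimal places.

n + g + δ = 0.024 + 0.02 + 0.098 = 0.142.
Maximizing c = f(k) − (n+g+δ)·k gives f'(k) = n+g+δ, i.e. 0.28·k^(0.28−1) = 0.142, so k_gold = (0.28/0.142)^(1/0.72) ≈ 2.5677.
y_gold = 2.5677^0.28 ≈ 1.3022.
c_gold = y_gold − (n+g+δ)·k_gold = 1.3022 − 0.142·2.5677 ≈ 0.9376.

c_gold ≈ 0.938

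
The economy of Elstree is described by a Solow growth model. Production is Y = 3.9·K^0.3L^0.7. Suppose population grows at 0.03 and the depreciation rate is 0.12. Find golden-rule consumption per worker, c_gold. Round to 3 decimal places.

c_gold ≈ 6.584

Capital per worker breaks even when investment replaces (n + δ)·k; here n + δ = 0.15.
Maximizing c = f(k) − (n+δ)·k gives f'(k) = n+δ, i.e. 0.3·3.9·k^(0.3−1) = 0.15, so k_gold = (0.3·3.9/0.15)^(1/0.7) ≈ 18.8114.
y_gold = 3.9·18.8114^0.3 ≈ 9.4057.
c_gold = y_gold − (n+δ)·k_gold = 9.4057 − 0.15·18.8114 ≈ 6.5840.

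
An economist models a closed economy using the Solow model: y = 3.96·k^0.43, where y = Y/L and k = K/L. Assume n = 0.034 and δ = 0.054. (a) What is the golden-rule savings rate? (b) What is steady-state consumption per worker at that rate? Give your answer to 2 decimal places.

Capital per worker breaks even when investment replaces (n + δ)·k; here n + δ = 0.088.
For Cobb-Douglas, s_gold equals capital's share: s_gold = 0.43.
At the golden rule the marginal product of capital equals n+δ: 0.43·3.96·k^(0.43−1) = 0.088. Solving, k_gold = (0.43·3.96/0.088)^(1/0.57) ≈ 180.8569.
y_gold = 3.96·180.8569^0.43 ≈ 37.0126; c_gold = (1−0.43)·y_gold ≈ 21.0972.

(a) s_gold = 0.43; (b) c_gold ≈ 21.10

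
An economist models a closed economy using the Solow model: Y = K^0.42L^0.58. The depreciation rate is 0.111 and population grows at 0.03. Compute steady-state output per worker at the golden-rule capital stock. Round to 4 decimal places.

n + δ = 0.03 + 0.111 = 0.141.
At the golden rule the marginal product of capital equals n+δ: 0.42·k^(0.42−1) = 0.141. Solving, k_gold = (0.42/0.141)^(1/0.58) ≈ 6.5659.
Output: y_gold = k_gold^0.42 = 6.5659^0.42 ≈ 2.2043.

y_gold ≈ 2.2043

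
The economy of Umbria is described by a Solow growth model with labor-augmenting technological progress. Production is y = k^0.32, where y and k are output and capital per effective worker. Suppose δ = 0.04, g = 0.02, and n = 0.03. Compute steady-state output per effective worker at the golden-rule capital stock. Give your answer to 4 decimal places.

Break-even investment rate: n + g + δ = 0.03 + 0.02 + 0.04 = 0.09.
Maximizing c = f(k) − (n+g+δ)·k gives f'(k) = n+g+δ, i.e. 0.32·k^(0.32−1) = 0.09, so k_gold = (0.32/0.09)^(1/0.68) ≈ 6.4589.
Output: y_gold = k_gold^0.32 = 6.4589^0.32 ≈ 1.8166.

y_gold ≈ 1.8166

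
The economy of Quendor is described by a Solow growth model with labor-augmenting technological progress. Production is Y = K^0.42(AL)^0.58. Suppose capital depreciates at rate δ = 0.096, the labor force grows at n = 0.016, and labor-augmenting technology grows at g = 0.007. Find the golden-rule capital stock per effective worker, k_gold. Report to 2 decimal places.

Capital per effective worker breaks even when investment replaces (n + g + δ)·k; here n + g + δ = 0.119.
Setting f'(k) = n+g+δ gives 0.42·k^(0.42−1) = 0.119, hence k_gold = (0.42/0.119)^(1/0.58) ≈ 8.7966.

k_gold ≈ 8.80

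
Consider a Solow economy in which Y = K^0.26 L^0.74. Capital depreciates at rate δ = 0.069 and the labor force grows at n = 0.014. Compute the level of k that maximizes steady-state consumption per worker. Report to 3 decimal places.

k_gold ≈ 4.679

Capital per worker breaks even when investment replaces (n + δ)·k; here n + δ = 0.083.
At the golden rule the marginal product of capital equals n+δ: 0.26·k^(0.26−1) = 0.083. Solving, k_gold = (0.26/0.083)^(1/0.74) ≈ 4.6787.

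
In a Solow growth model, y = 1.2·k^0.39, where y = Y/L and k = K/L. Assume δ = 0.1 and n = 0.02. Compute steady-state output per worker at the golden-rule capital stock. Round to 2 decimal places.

Break-even investment rate: n + δ = 0.02 + 0.1 = 0.12.
Setting f'(k) = n+δ gives 0.39·1.2·k^(0.39−1) = 0.12, hence k_gold = (0.39·1.2/0.12)^(1/0.61) ≈ 9.3102.
Output: y_gold = 1.2·k_gold^0.39 = 1.2·9.3102^0.39 ≈ 2.8647.

y_gold ≈ 2.86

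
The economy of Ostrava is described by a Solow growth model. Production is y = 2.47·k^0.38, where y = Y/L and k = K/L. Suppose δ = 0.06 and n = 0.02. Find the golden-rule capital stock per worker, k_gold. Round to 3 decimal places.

k_gold ≈ 53.067

n + δ = 0.02 + 0.06 = 0.08.
Setting f'(k) = n+δ gives 0.38·2.47·k^(0.38−1) = 0.08, hence k_gold = (0.38·2.47/0.08)^(1/0.62) ≈ 53.0669.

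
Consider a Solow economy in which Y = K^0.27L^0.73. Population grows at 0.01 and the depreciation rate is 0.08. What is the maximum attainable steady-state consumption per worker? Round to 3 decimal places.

n + δ = 0.01 + 0.08 = 0.09.
Golden rule sets MPK = n+δ: 0.27·k^(0.27−1) = 0.09, so k_gold = (0.27/0.09)^(1/0.73) ≈ 4.5039.
y_gold = 4.5039^0.27 ≈ 1.5013.
c_gold = y_gold − (n+δ)·k_gold = 1.5013 − 0.09·4.5039 ≈ 1.0960.

c_gold ≈ 1.096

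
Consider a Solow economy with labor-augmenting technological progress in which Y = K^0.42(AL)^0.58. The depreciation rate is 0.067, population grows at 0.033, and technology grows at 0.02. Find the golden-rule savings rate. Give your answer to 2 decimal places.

s_gold = 0.42

Capital per effective worker breaks even when investment replaces (n + g + δ)·k; here n + g + δ = 0.12.
At the golden rule MPK = n+g+δ, and in any Cobb-Douglas steady state s = (n+g+δ)·k/y = MPK·k/y = capital's share 0.42.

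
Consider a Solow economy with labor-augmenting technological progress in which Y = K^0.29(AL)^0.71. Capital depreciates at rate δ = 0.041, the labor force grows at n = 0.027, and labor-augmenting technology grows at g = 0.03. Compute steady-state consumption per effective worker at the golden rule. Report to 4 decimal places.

Break-even investment rate: n + g + δ = 0.027 + 0.03 + 0.041 = 0.098.
At the golden rule the marginal product of capital equals n+g+δ: 0.29·k^(0.29−1) = 0.098. Solving, k_gold = (0.29/0.098)^(1/0.71) ≈ 4.6092.
y_gold = 4.6092^0.29 ≈ 1.5576.
c_gold = y_gold − (n+g+δ)·k_gold = 1.5576 − 0.098·4.6092 ≈ 1.1059.

c_gold ≈ 1.1059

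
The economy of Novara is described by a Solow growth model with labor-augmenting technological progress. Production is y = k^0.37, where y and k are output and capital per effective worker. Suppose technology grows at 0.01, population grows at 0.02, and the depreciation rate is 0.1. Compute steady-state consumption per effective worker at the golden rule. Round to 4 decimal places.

The effective depreciation rate is n + g + δ = 0.02 + 0.01 + 0.1 = 0.13.
Maximizing c = f(k) − (n+g+δ)·k gives f'(k) = n+g+δ, i.e. 0.37·k^(0.37−1) = 0.13, so k_gold = (0.37/0.13)^(1/0.63) ≈ 5.2607.
y_gold = 5.2607^0.37 ≈ 1.8484.
c_gold = y_gold − (n+g+δ)·k_gold = 1.8484 − 0.13·5.2607 ≈ 1.1645.

c_gold ≈ 1.1645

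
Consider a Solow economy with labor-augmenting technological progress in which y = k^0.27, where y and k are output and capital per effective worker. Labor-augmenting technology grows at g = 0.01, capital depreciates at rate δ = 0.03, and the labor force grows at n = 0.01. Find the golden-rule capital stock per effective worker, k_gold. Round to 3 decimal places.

k_gold ≈ 10.076

n + g + δ = 0.01 + 0.01 + 0.03 = 0.05.
Setting f'(k) = n+g+δ gives 0.27·k^(0.27−1) = 0.05, hence k_gold = (0.27/0.05)^(1/0.73) ≈ 10.0758.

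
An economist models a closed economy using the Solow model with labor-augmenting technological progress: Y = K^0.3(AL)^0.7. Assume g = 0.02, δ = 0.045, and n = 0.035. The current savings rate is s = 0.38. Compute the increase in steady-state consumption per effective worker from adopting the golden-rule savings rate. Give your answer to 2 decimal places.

Capital per effective worker breaks even when investment replaces (n + g + δ)·k; here n + g + δ = 0.1.
Current steady state (s = 0.38): k* = (0.38/0.1)^(1/0.7) ≈ 6.7338, y* = 6.7338^0.3 ≈ 1.7721, c* = (1−0.38)·1.7721 ≈ 1.0987.
Maximizing c = f(k) − (n+g+δ)·k gives f'(k) = n+g+δ, i.e. 0.3·k^(0.3−1) = 0.1, so k_gold = (0.3/0.1)^(1/0.7) ≈ 4.8040.
y_gold = 4.8040^0.3 ≈ 1.6013, c_gold = y_gold − 0.1·k_gold ≈ 1.1209.
Gain: Δc = 1.1209 − 1.0987 ≈ 0.0223.

Δc ≈ 0.02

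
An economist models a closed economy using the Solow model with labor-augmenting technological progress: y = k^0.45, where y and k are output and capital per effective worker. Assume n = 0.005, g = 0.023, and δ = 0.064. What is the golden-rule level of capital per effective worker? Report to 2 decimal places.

Capital per effective worker breaks even when investment replaces (n + g + δ)·k; here n + g + δ = 0.092.
Maximizing c = f(k) − (n+g+δ)·k gives f'(k) = n+g+δ, i.e. 0.45·k^(0.45−1) = 0.092, so k_gold = (0.45/0.092)^(1/0.55) ≈ 17.9267.

k_gold ≈ 17.93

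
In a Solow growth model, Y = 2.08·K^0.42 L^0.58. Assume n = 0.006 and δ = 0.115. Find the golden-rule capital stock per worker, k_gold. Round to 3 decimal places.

k_gold ≈ 30.215

n + δ = 0.006 + 0.115 = 0.121.
Maximizing c = f(k) − (n+δ)·k gives f'(k) = n+δ, i.e. 0.42·2.08·k^(0.42−1) = 0.121, so k_gold = (0.42·2.08/0.121)^(1/0.58) ≈ 30.2148.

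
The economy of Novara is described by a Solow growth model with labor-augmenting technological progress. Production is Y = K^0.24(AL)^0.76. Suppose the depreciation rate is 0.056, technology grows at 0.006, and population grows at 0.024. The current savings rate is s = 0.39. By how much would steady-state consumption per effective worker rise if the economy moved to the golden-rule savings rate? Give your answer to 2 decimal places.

Δc ≈ 0.07

The effective depreciation rate is n + g + δ = 0.024 + 0.006 + 0.056 = 0.086.
Current steady state (s = 0.39): k* = (0.39/0.086)^(1/0.76) ≈ 7.3098, y* = 7.3098^0.24 ≈ 1.6119, c* = (1−0.39)·1.6119 ≈ 0.9833.
At the golden rule the marginal product of capital equals n+g+δ: 0.24·k^(0.24−1) = 0.086. Solving, k_gold = (0.24/0.086)^(1/0.76) ≈ 3.8589.
y_gold = 3.8589^0.24 ≈ 1.3828, c_gold = y_gold − 0.086·k_gold ≈ 1.0509.
Gain: Δc = 1.0509 − 0.9833 ≈ 0.0677.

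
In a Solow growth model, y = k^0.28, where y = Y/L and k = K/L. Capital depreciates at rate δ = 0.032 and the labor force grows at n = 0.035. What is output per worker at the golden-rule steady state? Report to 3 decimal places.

y_gold ≈ 1.744

The effective depreciation rate is n + δ = 0.035 + 0.032 = 0.067.
Setting f'(k) = n+δ gives 0.28·k^(0.28−1) = 0.067, hence k_gold = (0.28/0.067)^(1/0.72) ≈ 7.2881.
Output: y_gold = k_gold^0.28 = 7.2881^0.28 ≈ 1.7439.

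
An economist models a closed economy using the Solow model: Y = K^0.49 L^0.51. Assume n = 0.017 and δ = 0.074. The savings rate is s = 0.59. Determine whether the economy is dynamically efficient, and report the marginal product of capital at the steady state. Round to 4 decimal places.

dynamically inefficient; MPK ≈ 0.0756

Break-even investment rate: n + δ = 0.017 + 0.074 = 0.091.
Steady-state k*: s·k^0.49 = 0.091·k gives k* = (0.59/0.091)^(1/0.51) ≈ 39.0648.
MPK = 0.49·39.0648^(-0.51) ≈ 0.0756.
MPK < n+δ = 0.091, so the economy is dynamically inefficient (over-saving).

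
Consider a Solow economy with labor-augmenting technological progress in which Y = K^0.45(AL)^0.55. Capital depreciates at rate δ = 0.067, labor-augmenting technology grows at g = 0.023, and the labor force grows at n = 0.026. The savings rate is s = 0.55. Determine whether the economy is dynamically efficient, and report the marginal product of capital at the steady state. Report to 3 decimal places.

The effective depreciation rate is n + g + δ = 0.026 + 0.023 + 0.067 = 0.116.
Steady-state k*: s·k^0.45 = 0.116·k gives k* = (0.55/0.116)^(1/0.55) ≈ 16.9402.
MPK = 0.45·16.9402^(-0.55) ≈ 0.0949.
MPK < n+g+δ = 0.116, so the economy is dynamically inefficient (over-saving).

dynamically inefficient; MPK ≈ 0.095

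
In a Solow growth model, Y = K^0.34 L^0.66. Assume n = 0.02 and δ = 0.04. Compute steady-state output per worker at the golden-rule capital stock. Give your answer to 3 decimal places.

Capital per worker breaks even when investment replaces (n + δ)·k; here n + δ = 0.06.
Maximizing c = f(k) − (n+δ)·k gives f'(k) = n+δ, i.e. 0.34·k^(0.34−1) = 0.06, so k_gold = (0.34/0.06)^(1/0.66) ≈ 13.8486.
Output: y_gold = k_gold^0.34 = 13.8486^0.34 ≈ 2.4439.

y_gold ≈ 2.444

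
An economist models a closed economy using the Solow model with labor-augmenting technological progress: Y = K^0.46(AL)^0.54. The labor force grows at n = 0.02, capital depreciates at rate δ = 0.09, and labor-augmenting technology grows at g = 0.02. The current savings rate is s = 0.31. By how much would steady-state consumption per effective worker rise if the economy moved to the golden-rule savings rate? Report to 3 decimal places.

Δc ≈ 0.138

Capital per effective worker breaks even when investment replaces (n + g + δ)·k; here n + g + δ = 0.13.
Current steady state (s = 0.31): k* = (0.31/0.13)^(1/0.54) ≈ 4.9995, y* = 4.9995^0.46 ≈ 2.0965, c* = (1−0.31)·2.0965 ≈ 1.4466.
Golden rule sets MPK = n+g+δ: 0.46·k^(0.46−1) = 0.13, so k_gold = (0.46/0.13)^(1/0.54) ≈ 10.3830.
y_gold = 10.3830^0.46 ≈ 2.9343, c_gold = y_gold − 0.13·k_gold ≈ 1.5845.
Gain: Δc = 1.5845 − 1.4466 ≈ 0.1379.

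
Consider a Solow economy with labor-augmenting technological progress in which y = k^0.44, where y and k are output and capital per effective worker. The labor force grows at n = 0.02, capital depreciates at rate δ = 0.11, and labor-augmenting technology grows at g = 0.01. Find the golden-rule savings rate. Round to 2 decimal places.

s_gold = 0.44

n + g + δ = 0.02 + 0.01 + 0.11 = 0.14.
At the golden rule MPK = n+g+δ, and in any Cobb-Douglas steady state s = (n+g+δ)·k/y = MPK·k/y = capital's share 0.44.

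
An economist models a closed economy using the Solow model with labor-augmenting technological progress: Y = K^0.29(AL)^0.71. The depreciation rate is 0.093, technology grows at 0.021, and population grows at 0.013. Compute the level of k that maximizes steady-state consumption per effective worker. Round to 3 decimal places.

k_gold ≈ 3.199

Capital per effective worker breaks even when investment replaces (n + g + δ)·k; here n + g + δ = 0.127.
Setting f'(k) = n+g+δ gives 0.29·k^(0.29−1) = 0.127, hence k_gold = (0.29/0.127)^(1/0.71) ≈ 3.1994.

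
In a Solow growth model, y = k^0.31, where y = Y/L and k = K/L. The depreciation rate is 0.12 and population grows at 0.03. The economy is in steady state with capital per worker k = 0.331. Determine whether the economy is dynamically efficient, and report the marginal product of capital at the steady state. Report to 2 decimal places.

Capital per worker breaks even when investment replaces (n + δ)·k; here n + δ = 0.15.
MPK = 0.31·k^(0.31−1) = 0.31·0.331^(-0.69) ≈ 0.6648.
MPK > 0.15, so the economy is dynamically efficient (under-saving).

dynamically efficient; MPK ≈ 0.66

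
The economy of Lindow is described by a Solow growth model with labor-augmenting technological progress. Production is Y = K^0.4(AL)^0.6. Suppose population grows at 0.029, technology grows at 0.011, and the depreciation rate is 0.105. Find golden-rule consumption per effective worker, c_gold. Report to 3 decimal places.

The effective depreciation rate is n + g + δ = 0.029 + 0.011 + 0.105 = 0.145.
Maximizing c = f(k) − (n+g+δ)·k gives f'(k) = n+g+δ, i.e. 0.4·k^(0.4−1) = 0.145, so k_gold = (0.4/0.145)^(1/0.6) ≈ 5.4261.
y_gold = 5.4261^0.4 ≈ 1.9670.
c_gold = y_gold − (n+g+δ)·k_gold = 1.9670 − 0.145·5.4261 ≈ 1.1802.

c_gold ≈ 1.180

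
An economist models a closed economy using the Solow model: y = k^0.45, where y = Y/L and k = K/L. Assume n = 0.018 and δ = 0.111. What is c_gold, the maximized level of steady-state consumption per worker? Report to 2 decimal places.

c_gold ≈ 1.53

n + δ = 0.018 + 0.111 = 0.129.
At the golden rule the marginal product of capital equals n+δ: 0.45·k^(0.45−1) = 0.129. Solving, k_gold = (0.45/0.129)^(1/0.55) ≈ 9.6959.
y_gold = 9.6959^0.45 ≈ 2.7795.
c_gold = y_gold − (n+δ)·k_gold = 2.7795 − 0.129·9.6959 ≈ 1.5287.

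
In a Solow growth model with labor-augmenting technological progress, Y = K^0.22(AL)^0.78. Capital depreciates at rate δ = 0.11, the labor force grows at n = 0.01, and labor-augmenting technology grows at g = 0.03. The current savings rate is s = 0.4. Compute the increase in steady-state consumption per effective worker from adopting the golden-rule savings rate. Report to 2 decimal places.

n + g + δ = 0.01 + 0.03 + 0.11 = 0.15.
Current steady state (s = 0.4): k* = (0.4/0.15)^(1/0.78) ≈ 3.5165, y* = 3.5165^0.22 ≈ 1.3187, c* = (1−0.4)·1.3187 ≈ 0.7912.
Setting f'(k) = n+g+δ gives 0.22·k^(0.22−1) = 0.15, hence k_gold = (0.22/0.15)^(1/0.78) ≈ 1.6340.
y_gold = 1.6340^0.22 ≈ 1.1141, c_gold = y_gold − 0.15·k_gold ≈ 0.8690.
Gain: Δc = 0.8690 − 0.7912 ≈ 0.0778.

Δc ≈ 0.08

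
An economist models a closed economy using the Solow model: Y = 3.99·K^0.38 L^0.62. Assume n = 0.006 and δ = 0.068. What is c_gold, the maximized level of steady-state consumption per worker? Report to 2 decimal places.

Capital per worker breaks even when investment replaces (n + δ)·k; here n + δ = 0.074.
Golden rule sets MPK = n+δ: 0.38·3.99·k^(0.38−1) = 0.074, so k_gold = (0.38·3.99/0.074)^(1/0.62) ≈ 130.4255.
y_gold = 3.99·130.4255^0.38 ≈ 25.3987.
c_gold = y_gold − (n+δ)·k_gold = 25.3987 − 0.074·130.4255 ≈ 15.7472.

c_gold ≈ 15.75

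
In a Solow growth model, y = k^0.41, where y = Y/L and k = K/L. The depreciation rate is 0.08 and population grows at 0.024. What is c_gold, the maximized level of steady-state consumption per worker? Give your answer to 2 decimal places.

The effective depreciation rate is n + δ = 0.024 + 0.08 = 0.104.
Setting f'(k) = n+δ gives 0.41·k^(0.41−1) = 0.104, hence k_gold = (0.41/0.104)^(1/0.59) ≈ 10.2270.
y_gold = 10.2270^0.41 ≈ 2.5942.
c_gold = y_gold − (n+δ)·k_gold = 2.5942 − 0.104·10.2270 ≈ 1.5306.

c_gold ≈ 1.53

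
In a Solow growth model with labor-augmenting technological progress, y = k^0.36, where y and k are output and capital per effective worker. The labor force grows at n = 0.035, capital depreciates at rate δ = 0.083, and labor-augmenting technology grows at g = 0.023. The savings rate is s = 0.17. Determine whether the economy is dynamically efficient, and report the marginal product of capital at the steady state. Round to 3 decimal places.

Break-even investment rate: n + g + δ = 0.035 + 0.023 + 0.083 = 0.141.
Steady-state k*: s·k^0.36 = 0.141·k gives k* = (0.17/0.141)^(1/0.64) ≈ 1.3394.
MPK = 0.36·1.3394^(-0.64) ≈ 0.2986.
MPK > n+g+δ = 0.141, so the economy is dynamically efficient (under-saving).

dynamically efficient; MPK ≈ 0.299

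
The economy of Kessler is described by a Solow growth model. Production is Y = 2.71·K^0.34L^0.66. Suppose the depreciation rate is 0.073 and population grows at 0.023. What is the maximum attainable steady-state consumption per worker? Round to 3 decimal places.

c_gold ≈ 5.734

n + δ = 0.023 + 0.073 = 0.096.
At the golden rule the marginal product of capital equals n+δ: 0.34·2.71·k^(0.34−1) = 0.096. Solving, k_gold = (0.34·2.71/0.096)^(1/0.66) ≈ 30.7714.
y_gold = 2.71·30.7714^0.34 ≈ 8.6884.
c_gold = y_gold − (n+δ)·k_gold = 8.6884 − 0.096·30.7714 ≈ 5.7343.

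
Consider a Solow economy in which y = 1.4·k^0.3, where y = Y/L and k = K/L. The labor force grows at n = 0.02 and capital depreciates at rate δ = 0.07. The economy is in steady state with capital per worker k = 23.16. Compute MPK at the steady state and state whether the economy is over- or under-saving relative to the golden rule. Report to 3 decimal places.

over-saving; MPK ≈ 0.047

n + δ = 0.02 + 0.07 = 0.09.
MPK = 0.3·1.4·k^(0.3−1) = 0.3·1.4·23.16^(-0.7) ≈ 0.0466.
MPK < 0.09, so the economy is dynamically inefficient (over-saving).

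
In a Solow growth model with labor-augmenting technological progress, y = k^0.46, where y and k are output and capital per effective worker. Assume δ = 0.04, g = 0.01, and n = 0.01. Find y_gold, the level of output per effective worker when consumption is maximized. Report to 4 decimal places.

y_gold ≈ 5.6696

Capital per effective worker breaks even when investment replaces (n + g + δ)·k; here n + g + δ = 0.06.
Golden rule sets MPK = n+g+δ: 0.46·k^(0.46−1) = 0.06, so k_gold = (0.46/0.06)^(1/0.54) ≈ 43.4671.
Output: y_gold = k_gold^0.46 = 43.4671^0.46 ≈ 5.6696.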